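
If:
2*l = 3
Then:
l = 3/2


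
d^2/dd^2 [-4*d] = 0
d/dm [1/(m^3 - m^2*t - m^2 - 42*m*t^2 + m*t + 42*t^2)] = (-3*m^2 + 2*m*t + 2*m + 42*t^2 - t)/(m^3 - m^2*t - m^2 - 42*m*t^2 + m*t + 42*t^2)^2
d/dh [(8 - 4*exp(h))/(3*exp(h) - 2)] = -16*exp(h)/(3*exp(h) - 2)^2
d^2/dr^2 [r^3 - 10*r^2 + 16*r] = 6*r - 20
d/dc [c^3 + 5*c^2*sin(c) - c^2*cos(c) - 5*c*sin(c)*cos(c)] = c^2*sin(c) + 5*c^2*cos(c) + 3*c^2 + 10*c*sin(c) - 2*c*cos(c) - 5*c*cos(2*c) - 5*sin(2*c)/2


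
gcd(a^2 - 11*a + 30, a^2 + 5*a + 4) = 1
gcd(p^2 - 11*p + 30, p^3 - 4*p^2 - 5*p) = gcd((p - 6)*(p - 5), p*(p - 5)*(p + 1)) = p - 5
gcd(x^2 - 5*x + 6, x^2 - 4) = x - 2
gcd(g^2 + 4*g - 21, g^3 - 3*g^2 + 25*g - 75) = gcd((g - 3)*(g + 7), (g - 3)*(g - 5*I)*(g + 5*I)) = g - 3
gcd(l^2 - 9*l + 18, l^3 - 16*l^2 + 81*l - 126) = l^2 - 9*l + 18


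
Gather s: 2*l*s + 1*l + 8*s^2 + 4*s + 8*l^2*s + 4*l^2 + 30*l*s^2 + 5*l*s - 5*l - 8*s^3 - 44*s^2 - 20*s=4*l^2 - 4*l - 8*s^3 + s^2*(30*l - 36) + s*(8*l^2 + 7*l - 16)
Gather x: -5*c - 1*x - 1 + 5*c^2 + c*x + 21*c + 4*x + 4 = 5*c^2 + 16*c + x*(c + 3) + 3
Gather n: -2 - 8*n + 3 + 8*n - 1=0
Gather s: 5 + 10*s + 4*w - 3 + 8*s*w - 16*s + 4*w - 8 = s*(8*w - 6) + 8*w - 6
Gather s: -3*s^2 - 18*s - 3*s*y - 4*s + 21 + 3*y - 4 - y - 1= -3*s^2 + s*(-3*y - 22) + 2*y + 16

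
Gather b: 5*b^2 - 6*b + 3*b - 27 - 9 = 5*b^2 - 3*b - 36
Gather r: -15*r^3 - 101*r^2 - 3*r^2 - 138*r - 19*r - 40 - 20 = -15*r^3 - 104*r^2 - 157*r - 60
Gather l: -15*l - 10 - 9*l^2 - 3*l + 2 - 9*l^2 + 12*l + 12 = -18*l^2 - 6*l + 4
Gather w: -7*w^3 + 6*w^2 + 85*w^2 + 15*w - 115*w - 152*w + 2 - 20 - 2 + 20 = -7*w^3 + 91*w^2 - 252*w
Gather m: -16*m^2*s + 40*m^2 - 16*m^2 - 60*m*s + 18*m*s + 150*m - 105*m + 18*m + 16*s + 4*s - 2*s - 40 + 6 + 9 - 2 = m^2*(24 - 16*s) + m*(63 - 42*s) + 18*s - 27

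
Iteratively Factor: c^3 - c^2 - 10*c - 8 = (c + 2)*(c^2 - 3*c - 4) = (c + 1)*(c + 2)*(c - 4)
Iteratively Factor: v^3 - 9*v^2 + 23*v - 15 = (v - 5)*(v^2 - 4*v + 3) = (v - 5)*(v - 1)*(v - 3)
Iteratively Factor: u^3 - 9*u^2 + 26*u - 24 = (u - 4)*(u^2 - 5*u + 6) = (u - 4)*(u - 2)*(u - 3)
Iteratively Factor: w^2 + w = (w)*(w + 1)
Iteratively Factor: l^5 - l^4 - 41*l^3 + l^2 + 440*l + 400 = (l + 4)*(l^4 - 5*l^3 - 21*l^2 + 85*l + 100) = (l + 4)^2*(l^3 - 9*l^2 + 15*l + 25) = (l - 5)*(l + 4)^2*(l^2 - 4*l - 5) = (l - 5)^2*(l + 4)^2*(l + 1)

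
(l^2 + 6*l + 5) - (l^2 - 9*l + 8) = 15*l - 3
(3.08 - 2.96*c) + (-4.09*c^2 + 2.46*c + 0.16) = -4.09*c^2 - 0.5*c + 3.24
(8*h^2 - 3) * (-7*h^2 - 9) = -56*h^4 - 51*h^2 + 27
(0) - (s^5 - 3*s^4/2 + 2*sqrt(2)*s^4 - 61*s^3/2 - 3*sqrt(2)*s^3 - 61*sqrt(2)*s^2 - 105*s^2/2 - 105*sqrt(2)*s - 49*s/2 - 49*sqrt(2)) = -s^5 - 2*sqrt(2)*s^4 + 3*s^4/2 + 3*sqrt(2)*s^3 + 61*s^3/2 + 105*s^2/2 + 61*sqrt(2)*s^2 + 49*s/2 + 105*sqrt(2)*s + 49*sqrt(2)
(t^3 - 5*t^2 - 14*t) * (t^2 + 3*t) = t^5 - 2*t^4 - 29*t^3 - 42*t^2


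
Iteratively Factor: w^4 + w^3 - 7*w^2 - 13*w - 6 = (w + 2)*(w^3 - w^2 - 5*w - 3) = (w + 1)*(w + 2)*(w^2 - 2*w - 3) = (w + 1)^2*(w + 2)*(w - 3)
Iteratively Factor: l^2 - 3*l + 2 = (l - 1)*(l - 2)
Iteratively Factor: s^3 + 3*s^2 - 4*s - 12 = (s + 2)*(s^2 + s - 6) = (s - 2)*(s + 2)*(s + 3)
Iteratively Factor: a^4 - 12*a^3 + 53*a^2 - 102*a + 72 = (a - 3)*(a^3 - 9*a^2 + 26*a - 24) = (a - 3)*(a - 2)*(a^2 - 7*a + 12) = (a - 3)^2*(a - 2)*(a - 4)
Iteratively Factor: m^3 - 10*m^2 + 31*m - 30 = (m - 5)*(m^2 - 5*m + 6) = (m - 5)*(m - 3)*(m - 2)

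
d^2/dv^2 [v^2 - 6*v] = 2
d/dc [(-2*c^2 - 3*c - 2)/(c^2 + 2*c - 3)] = (-c^2 + 16*c + 13)/(c^4 + 4*c^3 - 2*c^2 - 12*c + 9)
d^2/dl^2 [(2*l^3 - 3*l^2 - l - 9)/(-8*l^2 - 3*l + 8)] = 2*(-154*l^3 + 2448*l^2 + 456*l + 873)/(512*l^6 + 576*l^5 - 1320*l^4 - 1125*l^3 + 1320*l^2 + 576*l - 512)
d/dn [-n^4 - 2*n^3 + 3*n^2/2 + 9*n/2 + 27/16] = -4*n^3 - 6*n^2 + 3*n + 9/2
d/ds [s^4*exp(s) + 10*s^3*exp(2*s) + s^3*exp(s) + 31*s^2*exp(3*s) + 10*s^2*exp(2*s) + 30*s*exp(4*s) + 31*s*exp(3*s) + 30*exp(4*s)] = (s^4 + 20*s^3*exp(s) + 5*s^3 + 93*s^2*exp(2*s) + 50*s^2*exp(s) + 3*s^2 + 120*s*exp(3*s) + 155*s*exp(2*s) + 20*s*exp(s) + 150*exp(3*s) + 31*exp(2*s))*exp(s)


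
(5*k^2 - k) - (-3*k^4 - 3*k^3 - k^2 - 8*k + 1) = 3*k^4 + 3*k^3 + 6*k^2 + 7*k - 1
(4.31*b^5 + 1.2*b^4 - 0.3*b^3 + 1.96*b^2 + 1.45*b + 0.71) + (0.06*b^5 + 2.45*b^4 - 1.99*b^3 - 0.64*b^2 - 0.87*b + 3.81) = 4.37*b^5 + 3.65*b^4 - 2.29*b^3 + 1.32*b^2 + 0.58*b + 4.52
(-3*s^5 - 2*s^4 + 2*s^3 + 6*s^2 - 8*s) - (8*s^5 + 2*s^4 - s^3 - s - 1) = -11*s^5 - 4*s^4 + 3*s^3 + 6*s^2 - 7*s + 1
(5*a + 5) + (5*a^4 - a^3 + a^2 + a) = 5*a^4 - a^3 + a^2 + 6*a + 5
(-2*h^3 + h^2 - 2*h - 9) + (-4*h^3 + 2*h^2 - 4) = -6*h^3 + 3*h^2 - 2*h - 13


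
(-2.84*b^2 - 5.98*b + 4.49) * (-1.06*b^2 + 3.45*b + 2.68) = 3.0104*b^4 - 3.4592*b^3 - 33.0016*b^2 - 0.535900000000002*b + 12.0332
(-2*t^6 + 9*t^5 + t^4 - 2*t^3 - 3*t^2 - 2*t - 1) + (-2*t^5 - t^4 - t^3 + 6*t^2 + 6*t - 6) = -2*t^6 + 7*t^5 - 3*t^3 + 3*t^2 + 4*t - 7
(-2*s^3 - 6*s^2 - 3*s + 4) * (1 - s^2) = 2*s^5 + 6*s^4 + s^3 - 10*s^2 - 3*s + 4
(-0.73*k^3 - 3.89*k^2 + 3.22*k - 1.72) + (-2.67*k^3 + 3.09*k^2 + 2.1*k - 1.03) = -3.4*k^3 - 0.8*k^2 + 5.32*k - 2.75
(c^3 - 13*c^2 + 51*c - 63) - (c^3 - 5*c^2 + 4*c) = -8*c^2 + 47*c - 63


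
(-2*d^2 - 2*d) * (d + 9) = -2*d^3 - 20*d^2 - 18*d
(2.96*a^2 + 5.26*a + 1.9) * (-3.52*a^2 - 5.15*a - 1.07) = -10.4192*a^4 - 33.7592*a^3 - 36.9442*a^2 - 15.4132*a - 2.033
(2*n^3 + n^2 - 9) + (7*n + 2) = 2*n^3 + n^2 + 7*n - 7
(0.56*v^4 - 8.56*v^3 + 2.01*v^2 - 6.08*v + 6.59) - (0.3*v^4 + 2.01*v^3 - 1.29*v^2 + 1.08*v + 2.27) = 0.26*v^4 - 10.57*v^3 + 3.3*v^2 - 7.16*v + 4.32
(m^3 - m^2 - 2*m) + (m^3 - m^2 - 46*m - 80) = 2*m^3 - 2*m^2 - 48*m - 80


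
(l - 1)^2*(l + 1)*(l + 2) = l^4 + l^3 - 3*l^2 - l + 2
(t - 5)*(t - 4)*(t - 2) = t^3 - 11*t^2 + 38*t - 40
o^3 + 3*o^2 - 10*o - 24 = (o - 3)*(o + 2)*(o + 4)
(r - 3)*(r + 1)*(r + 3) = r^3 + r^2 - 9*r - 9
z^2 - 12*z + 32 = (z - 8)*(z - 4)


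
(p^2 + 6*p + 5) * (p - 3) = p^3 + 3*p^2 - 13*p - 15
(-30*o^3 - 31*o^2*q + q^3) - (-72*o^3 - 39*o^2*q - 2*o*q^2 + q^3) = 42*o^3 + 8*o^2*q + 2*o*q^2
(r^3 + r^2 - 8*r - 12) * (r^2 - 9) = r^5 + r^4 - 17*r^3 - 21*r^2 + 72*r + 108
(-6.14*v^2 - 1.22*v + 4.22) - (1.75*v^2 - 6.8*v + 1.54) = -7.89*v^2 + 5.58*v + 2.68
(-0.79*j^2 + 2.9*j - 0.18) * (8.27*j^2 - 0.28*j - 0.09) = -6.5333*j^4 + 24.2042*j^3 - 2.2295*j^2 - 0.2106*j + 0.0162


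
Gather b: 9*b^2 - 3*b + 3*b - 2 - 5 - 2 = 9*b^2 - 9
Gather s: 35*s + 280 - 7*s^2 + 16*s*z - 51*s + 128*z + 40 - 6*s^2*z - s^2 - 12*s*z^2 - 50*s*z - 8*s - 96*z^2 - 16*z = s^2*(-6*z - 8) + s*(-12*z^2 - 34*z - 24) - 96*z^2 + 112*z + 320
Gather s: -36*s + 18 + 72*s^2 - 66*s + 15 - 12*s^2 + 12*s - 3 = 60*s^2 - 90*s + 30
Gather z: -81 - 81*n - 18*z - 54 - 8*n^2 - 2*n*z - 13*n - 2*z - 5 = -8*n^2 - 94*n + z*(-2*n - 20) - 140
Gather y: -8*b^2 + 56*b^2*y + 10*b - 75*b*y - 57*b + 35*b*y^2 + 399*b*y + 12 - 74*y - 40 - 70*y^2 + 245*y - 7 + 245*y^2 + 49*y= -8*b^2 - 47*b + y^2*(35*b + 175) + y*(56*b^2 + 324*b + 220) - 35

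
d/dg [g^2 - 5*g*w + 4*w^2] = 2*g - 5*w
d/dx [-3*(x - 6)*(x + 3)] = 9 - 6*x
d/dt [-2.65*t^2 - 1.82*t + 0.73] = -5.3*t - 1.82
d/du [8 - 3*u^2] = -6*u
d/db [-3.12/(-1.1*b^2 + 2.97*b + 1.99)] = (9.2664 - 6.864*b)/(-1.1*b^2 + 2.97*b + 1.99)^2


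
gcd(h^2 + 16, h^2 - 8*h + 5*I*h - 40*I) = 1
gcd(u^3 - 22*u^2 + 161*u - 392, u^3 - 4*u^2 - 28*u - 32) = u - 8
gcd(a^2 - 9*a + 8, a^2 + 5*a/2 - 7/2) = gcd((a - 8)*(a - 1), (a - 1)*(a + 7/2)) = a - 1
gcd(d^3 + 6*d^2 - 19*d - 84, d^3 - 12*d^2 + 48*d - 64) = d - 4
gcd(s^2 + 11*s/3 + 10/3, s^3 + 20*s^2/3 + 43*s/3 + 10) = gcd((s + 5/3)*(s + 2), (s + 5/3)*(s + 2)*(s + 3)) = s^2 + 11*s/3 + 10/3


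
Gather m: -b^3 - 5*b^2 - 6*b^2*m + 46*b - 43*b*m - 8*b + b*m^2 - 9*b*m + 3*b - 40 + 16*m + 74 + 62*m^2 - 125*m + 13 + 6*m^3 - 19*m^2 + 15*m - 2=-b^3 - 5*b^2 + 41*b + 6*m^3 + m^2*(b + 43) + m*(-6*b^2 - 52*b - 94) + 45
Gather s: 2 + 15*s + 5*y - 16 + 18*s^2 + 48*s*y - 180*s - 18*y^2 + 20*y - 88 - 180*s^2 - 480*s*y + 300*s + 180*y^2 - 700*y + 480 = -162*s^2 + s*(135 - 432*y) + 162*y^2 - 675*y + 378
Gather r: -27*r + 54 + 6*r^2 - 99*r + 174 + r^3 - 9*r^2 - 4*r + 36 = r^3 - 3*r^2 - 130*r + 264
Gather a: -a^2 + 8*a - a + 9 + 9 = -a^2 + 7*a + 18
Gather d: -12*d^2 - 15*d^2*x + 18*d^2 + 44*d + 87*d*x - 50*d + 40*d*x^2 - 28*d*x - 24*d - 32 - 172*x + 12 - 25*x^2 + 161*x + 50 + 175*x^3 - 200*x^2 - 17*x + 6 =d^2*(6 - 15*x) + d*(40*x^2 + 59*x - 30) + 175*x^3 - 225*x^2 - 28*x + 36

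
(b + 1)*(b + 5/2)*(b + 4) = b^3 + 15*b^2/2 + 33*b/2 + 10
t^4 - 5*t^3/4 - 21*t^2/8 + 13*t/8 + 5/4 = (t - 2)*(t - 1)*(t + 1/2)*(t + 5/4)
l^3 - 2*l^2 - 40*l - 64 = (l - 8)*(l + 2)*(l + 4)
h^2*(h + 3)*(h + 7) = h^4 + 10*h^3 + 21*h^2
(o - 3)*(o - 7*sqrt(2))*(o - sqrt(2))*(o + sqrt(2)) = o^4 - 7*sqrt(2)*o^3 - 3*o^3 - 2*o^2 + 21*sqrt(2)*o^2 + 6*o + 14*sqrt(2)*o - 42*sqrt(2)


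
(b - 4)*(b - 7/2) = b^2 - 15*b/2 + 14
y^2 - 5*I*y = y*(y - 5*I)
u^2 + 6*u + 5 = (u + 1)*(u + 5)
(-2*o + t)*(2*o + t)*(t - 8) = -4*o^2*t + 32*o^2 + t^3 - 8*t^2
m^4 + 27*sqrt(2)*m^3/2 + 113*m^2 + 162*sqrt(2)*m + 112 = (m + sqrt(2)/2)*(m + 2*sqrt(2))*(m + 4*sqrt(2))*(m + 7*sqrt(2))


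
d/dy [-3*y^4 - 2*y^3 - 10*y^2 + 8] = 2*y*(-6*y^2 - 3*y - 10)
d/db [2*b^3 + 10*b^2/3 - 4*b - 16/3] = 6*b^2 + 20*b/3 - 4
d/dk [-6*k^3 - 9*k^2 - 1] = 18*k*(-k - 1)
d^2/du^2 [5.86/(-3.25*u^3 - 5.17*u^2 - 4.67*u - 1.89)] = ((114.27*u + 60.5924)*(3.25*u^3 + 5.17*u^2 + 4.67*u + 1.89) - 5.86*(9.75*u^2 + 10.34*u + 4.67)*(19.5*u^2 + 20.68*u + 9.34))/(3.25*u^3 + 5.17*u^2 + 4.67*u + 1.89)^3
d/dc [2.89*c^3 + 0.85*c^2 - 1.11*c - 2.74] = 8.67*c^2 + 1.7*c - 1.11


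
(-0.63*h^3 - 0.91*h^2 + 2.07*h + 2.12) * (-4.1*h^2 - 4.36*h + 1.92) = 2.583*h^5 + 6.4778*h^4 - 5.729*h^3 - 19.4644*h^2 - 5.2688*h + 4.0704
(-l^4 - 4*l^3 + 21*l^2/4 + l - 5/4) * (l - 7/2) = -l^5 - l^4/2 + 77*l^3/4 - 139*l^2/8 - 19*l/4 + 35/8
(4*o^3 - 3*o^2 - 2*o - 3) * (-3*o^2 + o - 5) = -12*o^5 + 13*o^4 - 17*o^3 + 22*o^2 + 7*o + 15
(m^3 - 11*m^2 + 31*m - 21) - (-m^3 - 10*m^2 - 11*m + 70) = 2*m^3 - m^2 + 42*m - 91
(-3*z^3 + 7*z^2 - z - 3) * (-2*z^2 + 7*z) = 6*z^5 - 35*z^4 + 51*z^3 - z^2 - 21*z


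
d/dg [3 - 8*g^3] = -24*g^2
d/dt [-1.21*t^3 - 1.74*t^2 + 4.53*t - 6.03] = -3.63*t^2 - 3.48*t + 4.53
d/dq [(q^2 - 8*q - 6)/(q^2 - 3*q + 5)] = (5*q^2 + 22*q - 58)/(q^4 - 6*q^3 + 19*q^2 - 30*q + 25)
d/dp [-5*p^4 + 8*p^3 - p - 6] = -20*p^3 + 24*p^2 - 1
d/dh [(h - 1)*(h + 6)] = 2*h + 5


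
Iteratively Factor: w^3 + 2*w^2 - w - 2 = (w + 1)*(w^2 + w - 2) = (w - 1)*(w + 1)*(w + 2)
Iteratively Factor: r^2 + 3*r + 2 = (r + 2)*(r + 1)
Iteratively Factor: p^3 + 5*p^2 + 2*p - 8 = (p - 1)*(p^2 + 6*p + 8) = (p - 1)*(p + 2)*(p + 4)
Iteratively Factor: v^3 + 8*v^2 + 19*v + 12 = (v + 3)*(v^2 + 5*v + 4) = (v + 3)*(v + 4)*(v + 1)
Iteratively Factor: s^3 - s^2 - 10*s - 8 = (s + 2)*(s^2 - 3*s - 4) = (s - 4)*(s + 2)*(s + 1)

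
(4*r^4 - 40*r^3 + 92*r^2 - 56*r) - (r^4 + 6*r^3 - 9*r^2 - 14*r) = 3*r^4 - 46*r^3 + 101*r^2 - 42*r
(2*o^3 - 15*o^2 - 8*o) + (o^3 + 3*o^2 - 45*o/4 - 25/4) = 3*o^3 - 12*o^2 - 77*o/4 - 25/4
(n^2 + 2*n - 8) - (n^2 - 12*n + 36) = 14*n - 44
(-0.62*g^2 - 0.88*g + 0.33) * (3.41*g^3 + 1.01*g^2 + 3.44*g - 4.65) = -2.1142*g^5 - 3.627*g^4 - 1.8963*g^3 + 0.1891*g^2 + 5.2272*g - 1.5345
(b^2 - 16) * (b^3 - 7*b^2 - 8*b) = b^5 - 7*b^4 - 24*b^3 + 112*b^2 + 128*b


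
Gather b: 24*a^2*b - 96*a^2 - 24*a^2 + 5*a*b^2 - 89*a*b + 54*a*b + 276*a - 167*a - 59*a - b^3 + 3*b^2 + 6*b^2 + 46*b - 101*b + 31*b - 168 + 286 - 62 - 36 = -120*a^2 + 50*a - b^3 + b^2*(5*a + 9) + b*(24*a^2 - 35*a - 24) + 20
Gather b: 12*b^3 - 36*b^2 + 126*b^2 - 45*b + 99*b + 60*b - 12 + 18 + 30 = 12*b^3 + 90*b^2 + 114*b + 36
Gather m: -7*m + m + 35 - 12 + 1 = 24 - 6*m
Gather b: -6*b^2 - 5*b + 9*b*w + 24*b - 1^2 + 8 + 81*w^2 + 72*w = -6*b^2 + b*(9*w + 19) + 81*w^2 + 72*w + 7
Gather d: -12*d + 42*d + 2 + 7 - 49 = 30*d - 40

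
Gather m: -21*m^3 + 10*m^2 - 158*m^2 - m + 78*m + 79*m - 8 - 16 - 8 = -21*m^3 - 148*m^2 + 156*m - 32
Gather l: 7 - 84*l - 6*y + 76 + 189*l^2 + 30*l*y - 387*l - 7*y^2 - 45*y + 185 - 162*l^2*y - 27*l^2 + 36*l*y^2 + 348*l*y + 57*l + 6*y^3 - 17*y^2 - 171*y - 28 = l^2*(162 - 162*y) + l*(36*y^2 + 378*y - 414) + 6*y^3 - 24*y^2 - 222*y + 240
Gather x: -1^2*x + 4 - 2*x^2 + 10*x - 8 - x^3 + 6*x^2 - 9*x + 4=-x^3 + 4*x^2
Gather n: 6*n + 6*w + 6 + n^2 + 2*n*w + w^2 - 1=n^2 + n*(2*w + 6) + w^2 + 6*w + 5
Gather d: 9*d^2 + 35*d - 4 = 9*d^2 + 35*d - 4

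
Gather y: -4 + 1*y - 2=y - 6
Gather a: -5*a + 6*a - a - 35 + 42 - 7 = 0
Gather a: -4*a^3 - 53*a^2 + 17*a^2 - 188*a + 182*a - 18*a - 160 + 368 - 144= -4*a^3 - 36*a^2 - 24*a + 64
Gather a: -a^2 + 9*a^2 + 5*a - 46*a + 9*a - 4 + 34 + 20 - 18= 8*a^2 - 32*a + 32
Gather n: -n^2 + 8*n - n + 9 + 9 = -n^2 + 7*n + 18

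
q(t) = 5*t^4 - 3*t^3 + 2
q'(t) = 20*t^3 - 9*t^2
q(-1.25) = 20.07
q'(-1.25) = -53.12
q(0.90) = 3.09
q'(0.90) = 7.29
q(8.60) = 25444.24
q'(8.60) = 12055.48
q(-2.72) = 336.05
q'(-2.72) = -469.06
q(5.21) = 3261.75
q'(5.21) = 2584.12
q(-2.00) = 106.00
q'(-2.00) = -196.00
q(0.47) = 1.93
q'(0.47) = 0.09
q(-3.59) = 971.32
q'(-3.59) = -1041.36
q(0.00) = 2.00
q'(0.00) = 0.00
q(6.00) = 5834.00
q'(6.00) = 3996.00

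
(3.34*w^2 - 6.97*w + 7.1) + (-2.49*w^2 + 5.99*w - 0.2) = 0.85*w^2 - 0.98*w + 6.9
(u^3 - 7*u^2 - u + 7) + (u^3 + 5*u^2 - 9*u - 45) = 2*u^3 - 2*u^2 - 10*u - 38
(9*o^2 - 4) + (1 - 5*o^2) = 4*o^2 - 3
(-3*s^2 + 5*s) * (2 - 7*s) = 21*s^3 - 41*s^2 + 10*s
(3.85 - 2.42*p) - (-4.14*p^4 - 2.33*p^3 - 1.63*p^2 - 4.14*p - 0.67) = 4.14*p^4 + 2.33*p^3 + 1.63*p^2 + 1.72*p + 4.52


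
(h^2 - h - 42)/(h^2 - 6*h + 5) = (h^2 - h - 42)/(h^2 - 6*h + 5)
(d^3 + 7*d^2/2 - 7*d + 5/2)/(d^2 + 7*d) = (2*d^3 + 7*d^2 - 14*d + 5)/(2*d*(d + 7))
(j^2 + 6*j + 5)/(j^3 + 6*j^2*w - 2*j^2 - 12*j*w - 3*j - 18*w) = (j + 5)/(j^2 + 6*j*w - 3*j - 18*w)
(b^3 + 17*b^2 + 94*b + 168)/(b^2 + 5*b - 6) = (b^2 + 11*b + 28)/(b - 1)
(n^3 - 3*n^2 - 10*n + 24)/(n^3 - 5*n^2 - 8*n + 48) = (n - 2)/(n - 4)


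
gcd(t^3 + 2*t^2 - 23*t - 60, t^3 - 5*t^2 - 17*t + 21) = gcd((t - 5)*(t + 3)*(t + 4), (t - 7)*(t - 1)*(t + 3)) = t + 3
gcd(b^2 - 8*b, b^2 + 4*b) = b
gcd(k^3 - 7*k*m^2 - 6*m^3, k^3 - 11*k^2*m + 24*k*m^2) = k - 3*m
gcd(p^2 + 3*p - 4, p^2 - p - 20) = p + 4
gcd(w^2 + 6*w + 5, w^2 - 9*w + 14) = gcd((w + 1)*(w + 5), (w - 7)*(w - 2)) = 1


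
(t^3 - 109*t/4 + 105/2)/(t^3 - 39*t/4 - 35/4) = (-4*t^3 + 109*t - 210)/(-4*t^3 + 39*t + 35)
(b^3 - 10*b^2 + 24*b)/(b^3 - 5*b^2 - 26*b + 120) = b/(b + 5)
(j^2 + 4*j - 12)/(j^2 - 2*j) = (j + 6)/j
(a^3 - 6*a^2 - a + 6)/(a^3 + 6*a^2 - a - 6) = (a - 6)/(a + 6)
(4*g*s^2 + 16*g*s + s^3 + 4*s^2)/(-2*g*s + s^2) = (4*g*s + 16*g + s^2 + 4*s)/(-2*g + s)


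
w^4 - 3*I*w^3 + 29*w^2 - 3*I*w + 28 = (w - 7*I)*(w - I)*(w + I)*(w + 4*I)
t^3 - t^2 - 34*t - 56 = (t - 7)*(t + 2)*(t + 4)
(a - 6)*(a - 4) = a^2 - 10*a + 24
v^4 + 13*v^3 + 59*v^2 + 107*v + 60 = (v + 1)*(v + 3)*(v + 4)*(v + 5)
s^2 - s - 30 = (s - 6)*(s + 5)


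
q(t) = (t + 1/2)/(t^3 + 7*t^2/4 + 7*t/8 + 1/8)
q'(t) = (t + 1/2)*(-3*t^2 - 7*t/2 - 7/8)/(t^3 + 7*t^2/4 + 7*t/8 + 1/8)^2 + 1/(t^3 + 7*t^2/4 + 7*t/8 + 1/8) = 4*(-8*t - 5)/(16*t^4 + 40*t^3 + 33*t^2 + 10*t + 1)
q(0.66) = 0.66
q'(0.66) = -1.13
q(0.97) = 0.42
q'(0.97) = -0.55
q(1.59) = 0.21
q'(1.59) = -0.20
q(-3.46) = 0.13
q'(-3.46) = 0.09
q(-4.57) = 0.06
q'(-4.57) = 0.03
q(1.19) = 0.32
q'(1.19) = -0.37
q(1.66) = 0.20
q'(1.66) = -0.18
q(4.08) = 0.05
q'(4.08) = -0.02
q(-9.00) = 0.01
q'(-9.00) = 0.00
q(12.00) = 0.01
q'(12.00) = 0.00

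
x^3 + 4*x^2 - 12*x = x*(x - 2)*(x + 6)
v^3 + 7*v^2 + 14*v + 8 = (v + 1)*(v + 2)*(v + 4)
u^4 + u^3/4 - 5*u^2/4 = u^2*(u - 1)*(u + 5/4)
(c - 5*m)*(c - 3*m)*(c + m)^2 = c^4 - 6*c^3*m + 22*c*m^3 + 15*m^4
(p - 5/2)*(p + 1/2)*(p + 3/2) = p^3 - p^2/2 - 17*p/4 - 15/8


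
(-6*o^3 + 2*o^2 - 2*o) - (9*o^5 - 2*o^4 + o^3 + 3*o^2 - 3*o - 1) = -9*o^5 + 2*o^4 - 7*o^3 - o^2 + o + 1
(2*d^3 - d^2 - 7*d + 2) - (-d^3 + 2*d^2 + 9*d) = 3*d^3 - 3*d^2 - 16*d + 2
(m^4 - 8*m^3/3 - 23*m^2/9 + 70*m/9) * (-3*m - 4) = -3*m^5 + 4*m^4 + 55*m^3/3 - 118*m^2/9 - 280*m/9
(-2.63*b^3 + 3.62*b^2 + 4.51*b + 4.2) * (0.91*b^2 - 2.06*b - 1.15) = -2.3933*b^5 + 8.712*b^4 - 0.328600000000001*b^3 - 9.6316*b^2 - 13.8385*b - 4.83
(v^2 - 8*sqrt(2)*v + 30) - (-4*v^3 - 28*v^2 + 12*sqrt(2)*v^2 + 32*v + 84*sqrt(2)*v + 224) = 4*v^3 - 12*sqrt(2)*v^2 + 29*v^2 - 92*sqrt(2)*v - 32*v - 194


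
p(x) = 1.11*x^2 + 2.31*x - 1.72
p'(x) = 2.22*x + 2.31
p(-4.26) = 8.58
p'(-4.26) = -7.15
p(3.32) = 18.18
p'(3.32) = 9.68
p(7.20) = 72.45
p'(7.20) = 18.29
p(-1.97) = -1.96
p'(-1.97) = -2.06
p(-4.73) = 12.19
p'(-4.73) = -8.19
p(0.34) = -0.81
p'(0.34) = 3.06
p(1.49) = 4.19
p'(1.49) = 5.62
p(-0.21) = -2.16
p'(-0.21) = 1.84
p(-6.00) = 24.38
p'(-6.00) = -11.01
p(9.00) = 108.98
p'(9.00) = 22.29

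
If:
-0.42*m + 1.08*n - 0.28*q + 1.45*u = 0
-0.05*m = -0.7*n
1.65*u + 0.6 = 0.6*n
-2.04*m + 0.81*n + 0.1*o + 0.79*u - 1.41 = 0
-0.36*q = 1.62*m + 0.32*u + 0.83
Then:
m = -0.03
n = -0.00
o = 16.41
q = -1.85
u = -0.36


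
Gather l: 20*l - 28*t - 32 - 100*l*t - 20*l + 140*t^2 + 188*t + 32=-100*l*t + 140*t^2 + 160*t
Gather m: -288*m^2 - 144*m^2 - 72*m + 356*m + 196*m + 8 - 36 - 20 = -432*m^2 + 480*m - 48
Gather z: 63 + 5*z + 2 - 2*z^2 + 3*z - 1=-2*z^2 + 8*z + 64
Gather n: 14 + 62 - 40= 36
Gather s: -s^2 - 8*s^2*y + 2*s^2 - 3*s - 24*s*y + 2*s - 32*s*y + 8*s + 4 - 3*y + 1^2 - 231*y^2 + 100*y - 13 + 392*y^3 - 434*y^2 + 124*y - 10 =s^2*(1 - 8*y) + s*(7 - 56*y) + 392*y^3 - 665*y^2 + 221*y - 18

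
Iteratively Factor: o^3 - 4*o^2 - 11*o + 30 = (o - 5)*(o^2 + o - 6) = (o - 5)*(o + 3)*(o - 2)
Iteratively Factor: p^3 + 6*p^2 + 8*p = (p + 2)*(p^2 + 4*p) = (p + 2)*(p + 4)*(p)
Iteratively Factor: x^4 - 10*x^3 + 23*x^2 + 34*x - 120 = (x - 4)*(x^3 - 6*x^2 - x + 30) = (x - 4)*(x - 3)*(x^2 - 3*x - 10) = (x - 4)*(x - 3)*(x + 2)*(x - 5)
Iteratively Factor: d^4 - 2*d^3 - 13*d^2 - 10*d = (d)*(d^3 - 2*d^2 - 13*d - 10) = d*(d + 2)*(d^2 - 4*d - 5) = d*(d + 1)*(d + 2)*(d - 5)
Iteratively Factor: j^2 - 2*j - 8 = (j - 4)*(j + 2)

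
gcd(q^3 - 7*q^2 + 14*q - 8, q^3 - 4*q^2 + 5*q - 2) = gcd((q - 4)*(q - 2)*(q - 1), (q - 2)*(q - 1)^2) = q^2 - 3*q + 2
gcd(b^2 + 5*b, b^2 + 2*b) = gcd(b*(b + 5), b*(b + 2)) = b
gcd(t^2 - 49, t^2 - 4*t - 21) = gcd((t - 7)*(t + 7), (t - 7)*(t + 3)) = t - 7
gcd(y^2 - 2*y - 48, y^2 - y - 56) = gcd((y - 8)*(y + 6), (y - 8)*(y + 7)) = y - 8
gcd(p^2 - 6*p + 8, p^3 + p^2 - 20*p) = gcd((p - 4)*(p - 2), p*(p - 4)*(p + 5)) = p - 4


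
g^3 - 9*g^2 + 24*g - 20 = (g - 5)*(g - 2)^2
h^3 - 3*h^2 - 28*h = h*(h - 7)*(h + 4)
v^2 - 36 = (v - 6)*(v + 6)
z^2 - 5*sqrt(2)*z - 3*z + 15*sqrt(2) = (z - 3)*(z - 5*sqrt(2))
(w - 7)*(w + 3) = w^2 - 4*w - 21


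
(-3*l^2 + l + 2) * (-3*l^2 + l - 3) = 9*l^4 - 6*l^3 + 4*l^2 - l - 6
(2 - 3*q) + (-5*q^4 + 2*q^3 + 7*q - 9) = -5*q^4 + 2*q^3 + 4*q - 7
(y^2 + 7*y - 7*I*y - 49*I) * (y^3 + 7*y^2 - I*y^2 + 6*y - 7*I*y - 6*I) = y^5 + 14*y^4 - 8*I*y^4 + 48*y^3 - 112*I*y^3 - 56*y^2 - 440*I*y^2 - 385*y - 336*I*y - 294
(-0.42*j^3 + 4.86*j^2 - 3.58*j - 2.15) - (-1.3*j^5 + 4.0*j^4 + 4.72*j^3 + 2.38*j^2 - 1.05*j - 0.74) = 1.3*j^5 - 4.0*j^4 - 5.14*j^3 + 2.48*j^2 - 2.53*j - 1.41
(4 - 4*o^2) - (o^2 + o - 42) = -5*o^2 - o + 46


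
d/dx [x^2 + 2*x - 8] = 2*x + 2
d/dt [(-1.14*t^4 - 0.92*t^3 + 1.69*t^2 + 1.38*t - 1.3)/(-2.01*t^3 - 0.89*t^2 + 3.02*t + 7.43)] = (2.2914*t^6 + 2.0292*t^5 - 6.1127*t^4 - 33.89*t^3 - 22.0138*t^2 + 22.7994*t + 14.1794)/(4.0401*t^6 + 3.5778*t^5 - 11.3483*t^4 - 35.2442*t^3 - 4.105*t^2 + 44.8772*t + 55.2049)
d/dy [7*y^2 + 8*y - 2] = 14*y + 8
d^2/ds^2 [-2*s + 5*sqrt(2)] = 0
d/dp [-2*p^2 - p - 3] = -4*p - 1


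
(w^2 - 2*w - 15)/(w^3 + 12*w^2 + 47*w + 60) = (w - 5)/(w^2 + 9*w + 20)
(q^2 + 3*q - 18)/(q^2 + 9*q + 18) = (q - 3)/(q + 3)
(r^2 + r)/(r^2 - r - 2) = r/(r - 2)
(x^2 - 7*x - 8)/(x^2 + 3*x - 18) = (x^2 - 7*x - 8)/(x^2 + 3*x - 18)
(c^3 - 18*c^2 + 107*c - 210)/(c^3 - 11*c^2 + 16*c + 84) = (c - 5)/(c + 2)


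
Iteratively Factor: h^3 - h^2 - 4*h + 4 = (h - 1)*(h^2 - 4) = (h - 2)*(h - 1)*(h + 2)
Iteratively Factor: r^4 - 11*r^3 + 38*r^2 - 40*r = (r - 5)*(r^3 - 6*r^2 + 8*r) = r*(r - 5)*(r^2 - 6*r + 8) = r*(r - 5)*(r - 4)*(r - 2)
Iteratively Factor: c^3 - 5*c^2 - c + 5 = (c + 1)*(c^2 - 6*c + 5) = (c - 5)*(c + 1)*(c - 1)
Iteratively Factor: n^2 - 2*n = (n - 2)*(n)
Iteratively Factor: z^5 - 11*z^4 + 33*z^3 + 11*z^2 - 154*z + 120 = (z - 3)*(z^4 - 8*z^3 + 9*z^2 + 38*z - 40) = (z - 5)*(z - 3)*(z^3 - 3*z^2 - 6*z + 8) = (z - 5)*(z - 3)*(z - 1)*(z^2 - 2*z - 8) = (z - 5)*(z - 3)*(z - 1)*(z + 2)*(z - 4)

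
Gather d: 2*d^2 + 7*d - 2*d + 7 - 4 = 2*d^2 + 5*d + 3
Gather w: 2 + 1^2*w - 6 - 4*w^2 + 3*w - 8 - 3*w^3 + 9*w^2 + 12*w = -3*w^3 + 5*w^2 + 16*w - 12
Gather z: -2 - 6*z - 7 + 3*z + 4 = -3*z - 5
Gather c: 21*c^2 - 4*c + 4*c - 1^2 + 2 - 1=21*c^2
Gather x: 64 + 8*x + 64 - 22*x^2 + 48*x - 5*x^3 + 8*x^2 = -5*x^3 - 14*x^2 + 56*x + 128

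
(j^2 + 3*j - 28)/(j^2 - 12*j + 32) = (j + 7)/(j - 8)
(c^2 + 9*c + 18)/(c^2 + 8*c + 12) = (c + 3)/(c + 2)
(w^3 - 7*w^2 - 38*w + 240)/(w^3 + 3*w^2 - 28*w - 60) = (w - 8)/(w + 2)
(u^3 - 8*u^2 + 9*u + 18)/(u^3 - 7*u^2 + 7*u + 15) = (u - 6)/(u - 5)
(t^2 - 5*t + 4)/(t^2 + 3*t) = (t^2 - 5*t + 4)/(t*(t + 3))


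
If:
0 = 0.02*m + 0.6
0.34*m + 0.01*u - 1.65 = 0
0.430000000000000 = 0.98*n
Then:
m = -30.00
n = 0.44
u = 1185.00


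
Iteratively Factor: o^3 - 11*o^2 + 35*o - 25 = (o - 1)*(o^2 - 10*o + 25) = (o - 5)*(o - 1)*(o - 5)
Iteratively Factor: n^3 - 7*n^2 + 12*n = (n)*(n^2 - 7*n + 12) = n*(n - 3)*(n - 4)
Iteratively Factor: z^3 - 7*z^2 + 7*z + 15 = (z - 5)*(z^2 - 2*z - 3) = (z - 5)*(z - 3)*(z + 1)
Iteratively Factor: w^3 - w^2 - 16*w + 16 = (w - 4)*(w^2 + 3*w - 4) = (w - 4)*(w - 1)*(w + 4)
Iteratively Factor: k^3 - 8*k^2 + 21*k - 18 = (k - 3)*(k^2 - 5*k + 6) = (k - 3)*(k - 2)*(k - 3)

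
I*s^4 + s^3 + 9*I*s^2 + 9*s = s*(s - 3*I)*(s + 3*I)*(I*s + 1)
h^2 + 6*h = h*(h + 6)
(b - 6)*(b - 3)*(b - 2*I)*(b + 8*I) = b^4 - 9*b^3 + 6*I*b^3 + 34*b^2 - 54*I*b^2 - 144*b + 108*I*b + 288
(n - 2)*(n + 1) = n^2 - n - 2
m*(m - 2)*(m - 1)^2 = m^4 - 4*m^3 + 5*m^2 - 2*m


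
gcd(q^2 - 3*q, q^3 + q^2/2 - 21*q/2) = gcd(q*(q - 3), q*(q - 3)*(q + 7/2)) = q^2 - 3*q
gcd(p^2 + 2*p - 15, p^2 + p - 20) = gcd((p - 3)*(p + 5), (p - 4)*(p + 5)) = p + 5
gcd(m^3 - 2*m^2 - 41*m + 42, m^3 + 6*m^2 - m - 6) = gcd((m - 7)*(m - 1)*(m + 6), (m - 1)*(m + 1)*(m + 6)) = m^2 + 5*m - 6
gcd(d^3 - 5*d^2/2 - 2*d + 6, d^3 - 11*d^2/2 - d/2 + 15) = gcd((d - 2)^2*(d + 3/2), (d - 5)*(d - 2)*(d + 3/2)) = d^2 - d/2 - 3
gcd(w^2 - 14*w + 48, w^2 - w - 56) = w - 8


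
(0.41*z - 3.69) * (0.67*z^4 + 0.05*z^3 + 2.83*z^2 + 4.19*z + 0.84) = 0.2747*z^5 - 2.4518*z^4 + 0.9758*z^3 - 8.7248*z^2 - 15.1167*z - 3.0996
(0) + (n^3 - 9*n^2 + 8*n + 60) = n^3 - 9*n^2 + 8*n + 60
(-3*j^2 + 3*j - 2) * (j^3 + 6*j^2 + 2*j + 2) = -3*j^5 - 15*j^4 + 10*j^3 - 12*j^2 + 2*j - 4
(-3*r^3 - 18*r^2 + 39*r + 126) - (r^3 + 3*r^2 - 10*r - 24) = -4*r^3 - 21*r^2 + 49*r + 150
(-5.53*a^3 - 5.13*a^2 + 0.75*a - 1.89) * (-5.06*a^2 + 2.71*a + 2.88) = 27.9818*a^5 + 10.9715*a^4 - 33.6237*a^3 - 3.1785*a^2 - 2.9619*a - 5.4432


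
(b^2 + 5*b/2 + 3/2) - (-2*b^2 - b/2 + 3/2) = 3*b^2 + 3*b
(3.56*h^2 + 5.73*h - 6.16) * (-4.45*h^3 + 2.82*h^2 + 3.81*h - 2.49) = -15.842*h^5 - 15.4593*h^4 + 57.1342*h^3 - 4.4043*h^2 - 37.7373*h + 15.3384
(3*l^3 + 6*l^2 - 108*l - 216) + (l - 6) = 3*l^3 + 6*l^2 - 107*l - 222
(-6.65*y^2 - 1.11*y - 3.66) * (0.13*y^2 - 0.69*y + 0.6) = -0.8645*y^4 + 4.4442*y^3 - 3.6999*y^2 + 1.8594*y - 2.196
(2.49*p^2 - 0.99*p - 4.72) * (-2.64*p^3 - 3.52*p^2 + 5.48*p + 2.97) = -6.5736*p^5 - 6.1512*p^4 + 29.5908*p^3 + 18.5845*p^2 - 28.8059*p - 14.0184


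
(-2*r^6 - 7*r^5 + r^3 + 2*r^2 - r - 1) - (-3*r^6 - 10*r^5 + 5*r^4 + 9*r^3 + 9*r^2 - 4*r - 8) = r^6 + 3*r^5 - 5*r^4 - 8*r^3 - 7*r^2 + 3*r + 7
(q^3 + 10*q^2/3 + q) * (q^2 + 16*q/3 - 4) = q^5 + 26*q^4/3 + 133*q^3/9 - 8*q^2 - 4*q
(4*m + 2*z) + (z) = 4*m + 3*z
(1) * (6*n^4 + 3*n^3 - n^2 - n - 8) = 6*n^4 + 3*n^3 - n^2 - n - 8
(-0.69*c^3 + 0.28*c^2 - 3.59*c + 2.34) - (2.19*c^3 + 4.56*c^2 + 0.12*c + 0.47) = -2.88*c^3 - 4.28*c^2 - 3.71*c + 1.87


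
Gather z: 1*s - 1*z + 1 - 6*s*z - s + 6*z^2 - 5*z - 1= 6*z^2 + z*(-6*s - 6)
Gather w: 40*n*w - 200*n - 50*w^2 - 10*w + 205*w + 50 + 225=-200*n - 50*w^2 + w*(40*n + 195) + 275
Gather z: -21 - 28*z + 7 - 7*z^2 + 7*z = -7*z^2 - 21*z - 14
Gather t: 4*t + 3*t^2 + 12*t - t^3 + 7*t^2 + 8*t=-t^3 + 10*t^2 + 24*t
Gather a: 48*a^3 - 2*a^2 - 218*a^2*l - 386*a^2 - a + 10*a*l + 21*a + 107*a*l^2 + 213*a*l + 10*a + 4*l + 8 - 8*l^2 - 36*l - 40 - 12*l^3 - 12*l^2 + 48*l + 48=48*a^3 + a^2*(-218*l - 388) + a*(107*l^2 + 223*l + 30) - 12*l^3 - 20*l^2 + 16*l + 16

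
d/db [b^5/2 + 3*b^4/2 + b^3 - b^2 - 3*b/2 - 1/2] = 5*b^4/2 + 6*b^3 + 3*b^2 - 2*b - 3/2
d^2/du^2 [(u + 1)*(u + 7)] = 2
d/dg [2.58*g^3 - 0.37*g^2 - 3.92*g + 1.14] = 7.74*g^2 - 0.74*g - 3.92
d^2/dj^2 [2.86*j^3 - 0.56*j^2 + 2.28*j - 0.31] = 17.16*j - 1.12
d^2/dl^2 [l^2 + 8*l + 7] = 2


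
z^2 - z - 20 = (z - 5)*(z + 4)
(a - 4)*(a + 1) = a^2 - 3*a - 4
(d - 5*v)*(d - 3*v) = d^2 - 8*d*v + 15*v^2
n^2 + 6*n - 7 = (n - 1)*(n + 7)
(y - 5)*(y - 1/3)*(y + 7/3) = y^3 - 3*y^2 - 97*y/9 + 35/9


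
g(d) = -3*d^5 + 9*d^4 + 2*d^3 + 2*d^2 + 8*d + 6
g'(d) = -15*d^4 + 36*d^3 + 6*d^2 + 4*d + 8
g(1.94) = 88.69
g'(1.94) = 88.72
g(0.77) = 16.61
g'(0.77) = 25.80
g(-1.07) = 13.28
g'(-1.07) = -53.17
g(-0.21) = 4.41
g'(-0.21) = 7.06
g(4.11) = -738.68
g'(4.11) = -1655.00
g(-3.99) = 5193.72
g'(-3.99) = -6000.95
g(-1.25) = 26.35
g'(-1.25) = -94.56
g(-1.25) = 26.35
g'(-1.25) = -94.56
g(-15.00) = 2727336.00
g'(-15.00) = -879577.00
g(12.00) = -556026.00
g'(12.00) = -247912.00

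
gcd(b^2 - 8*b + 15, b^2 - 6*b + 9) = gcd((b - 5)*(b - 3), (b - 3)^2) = b - 3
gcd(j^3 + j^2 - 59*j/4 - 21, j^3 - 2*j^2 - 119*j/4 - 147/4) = j^2 + 5*j + 21/4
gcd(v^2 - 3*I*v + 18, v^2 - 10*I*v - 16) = 1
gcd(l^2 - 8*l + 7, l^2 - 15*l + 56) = l - 7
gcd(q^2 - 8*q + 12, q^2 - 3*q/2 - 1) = q - 2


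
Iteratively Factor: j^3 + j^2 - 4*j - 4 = (j + 1)*(j^2 - 4) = (j - 2)*(j + 1)*(j + 2)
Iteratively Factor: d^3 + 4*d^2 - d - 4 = (d + 4)*(d^2 - 1) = (d + 1)*(d + 4)*(d - 1)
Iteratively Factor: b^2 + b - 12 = (b - 3)*(b + 4)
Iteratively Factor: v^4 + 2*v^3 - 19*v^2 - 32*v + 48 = (v - 1)*(v^3 + 3*v^2 - 16*v - 48) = (v - 4)*(v - 1)*(v^2 + 7*v + 12) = (v - 4)*(v - 1)*(v + 3)*(v + 4)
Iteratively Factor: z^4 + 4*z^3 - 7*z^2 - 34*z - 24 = (z + 2)*(z^3 + 2*z^2 - 11*z - 12) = (z - 3)*(z + 2)*(z^2 + 5*z + 4) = (z - 3)*(z + 2)*(z + 4)*(z + 1)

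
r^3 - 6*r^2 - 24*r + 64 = (r - 8)*(r - 2)*(r + 4)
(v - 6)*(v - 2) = v^2 - 8*v + 12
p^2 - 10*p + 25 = (p - 5)^2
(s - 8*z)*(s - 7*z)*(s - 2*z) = s^3 - 17*s^2*z + 86*s*z^2 - 112*z^3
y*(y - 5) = y^2 - 5*y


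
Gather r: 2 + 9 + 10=21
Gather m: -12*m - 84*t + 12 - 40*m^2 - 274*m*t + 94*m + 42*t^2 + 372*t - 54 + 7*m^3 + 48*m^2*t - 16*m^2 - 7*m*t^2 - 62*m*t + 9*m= 7*m^3 + m^2*(48*t - 56) + m*(-7*t^2 - 336*t + 91) + 42*t^2 + 288*t - 42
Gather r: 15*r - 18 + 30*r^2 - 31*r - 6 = 30*r^2 - 16*r - 24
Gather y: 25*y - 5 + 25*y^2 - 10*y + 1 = 25*y^2 + 15*y - 4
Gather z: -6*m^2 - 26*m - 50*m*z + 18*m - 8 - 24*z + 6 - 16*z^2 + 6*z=-6*m^2 - 8*m - 16*z^2 + z*(-50*m - 18) - 2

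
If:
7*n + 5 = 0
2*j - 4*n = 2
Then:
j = -3/7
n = -5/7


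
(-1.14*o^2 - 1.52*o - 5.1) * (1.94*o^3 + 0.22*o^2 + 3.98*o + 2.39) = -2.2116*o^5 - 3.1996*o^4 - 14.7656*o^3 - 9.8962*o^2 - 23.9308*o - 12.189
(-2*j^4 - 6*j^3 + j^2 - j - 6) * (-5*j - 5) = 10*j^5 + 40*j^4 + 25*j^3 + 35*j + 30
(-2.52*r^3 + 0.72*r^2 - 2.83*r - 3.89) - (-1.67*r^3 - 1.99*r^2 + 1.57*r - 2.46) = -0.85*r^3 + 2.71*r^2 - 4.4*r - 1.43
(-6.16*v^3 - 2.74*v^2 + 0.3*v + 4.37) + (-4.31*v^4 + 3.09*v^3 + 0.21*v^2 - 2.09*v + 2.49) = -4.31*v^4 - 3.07*v^3 - 2.53*v^2 - 1.79*v + 6.86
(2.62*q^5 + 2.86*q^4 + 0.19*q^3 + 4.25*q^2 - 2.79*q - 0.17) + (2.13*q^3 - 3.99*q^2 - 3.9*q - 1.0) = 2.62*q^5 + 2.86*q^4 + 2.32*q^3 + 0.26*q^2 - 6.69*q - 1.17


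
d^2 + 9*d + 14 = (d + 2)*(d + 7)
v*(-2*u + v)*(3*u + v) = -6*u^2*v + u*v^2 + v^3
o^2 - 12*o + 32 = (o - 8)*(o - 4)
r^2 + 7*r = r*(r + 7)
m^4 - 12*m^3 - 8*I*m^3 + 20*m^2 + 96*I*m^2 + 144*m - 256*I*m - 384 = (m - 8)*(m - 4)*(m - 6*I)*(m - 2*I)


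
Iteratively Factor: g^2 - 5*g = (g)*(g - 5)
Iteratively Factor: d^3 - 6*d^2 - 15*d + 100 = (d + 4)*(d^2 - 10*d + 25) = (d - 5)*(d + 4)*(d - 5)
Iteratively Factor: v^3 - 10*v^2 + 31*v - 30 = (v - 2)*(v^2 - 8*v + 15) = (v - 5)*(v - 2)*(v - 3)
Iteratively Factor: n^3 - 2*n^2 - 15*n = (n)*(n^2 - 2*n - 15) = n*(n - 5)*(n + 3)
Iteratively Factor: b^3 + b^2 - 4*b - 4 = (b - 2)*(b^2 + 3*b + 2) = (b - 2)*(b + 2)*(b + 1)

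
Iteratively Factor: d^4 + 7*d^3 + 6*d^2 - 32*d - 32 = (d - 2)*(d^3 + 9*d^2 + 24*d + 16) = (d - 2)*(d + 4)*(d^2 + 5*d + 4) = (d - 2)*(d + 1)*(d + 4)*(d + 4)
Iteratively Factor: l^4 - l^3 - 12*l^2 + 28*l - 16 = (l - 1)*(l^3 - 12*l + 16) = (l - 1)*(l + 4)*(l^2 - 4*l + 4) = (l - 2)*(l - 1)*(l + 4)*(l - 2)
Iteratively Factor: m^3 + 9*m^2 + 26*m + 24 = (m + 2)*(m^2 + 7*m + 12) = (m + 2)*(m + 4)*(m + 3)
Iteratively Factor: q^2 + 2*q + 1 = (q + 1)*(q + 1)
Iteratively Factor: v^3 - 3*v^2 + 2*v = (v - 1)*(v^2 - 2*v) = (v - 2)*(v - 1)*(v)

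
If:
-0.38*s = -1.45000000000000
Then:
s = 3.82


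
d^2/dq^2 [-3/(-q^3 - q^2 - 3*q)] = 6*(-q*(3*q + 1)*(q^2 + q + 3) + (3*q^2 + 2*q + 3)^2)/(q^3*(q^2 + q + 3)^3)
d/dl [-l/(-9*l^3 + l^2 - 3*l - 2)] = (9*l^3 - l^2 - l*(27*l^2 - 2*l + 3) + 3*l + 2)/(9*l^3 - l^2 + 3*l + 2)^2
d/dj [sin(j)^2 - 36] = sin(2*j)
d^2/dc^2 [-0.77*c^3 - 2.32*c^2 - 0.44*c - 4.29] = -4.62*c - 4.64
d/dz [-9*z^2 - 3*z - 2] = -18*z - 3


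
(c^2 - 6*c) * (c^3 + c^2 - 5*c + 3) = c^5 - 5*c^4 - 11*c^3 + 33*c^2 - 18*c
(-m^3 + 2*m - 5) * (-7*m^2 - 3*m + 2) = 7*m^5 + 3*m^4 - 16*m^3 + 29*m^2 + 19*m - 10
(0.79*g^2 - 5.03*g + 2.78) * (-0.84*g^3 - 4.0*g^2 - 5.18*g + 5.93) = -0.6636*g^5 + 1.0652*g^4 + 13.6926*g^3 + 19.6201*g^2 - 44.2283*g + 16.4854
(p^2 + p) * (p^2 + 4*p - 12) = p^4 + 5*p^3 - 8*p^2 - 12*p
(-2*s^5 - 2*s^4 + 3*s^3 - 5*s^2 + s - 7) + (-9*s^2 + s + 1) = -2*s^5 - 2*s^4 + 3*s^3 - 14*s^2 + 2*s - 6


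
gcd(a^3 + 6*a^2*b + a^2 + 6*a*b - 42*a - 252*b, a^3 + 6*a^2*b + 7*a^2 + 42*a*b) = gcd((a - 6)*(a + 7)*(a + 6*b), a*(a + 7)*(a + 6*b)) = a^2 + 6*a*b + 7*a + 42*b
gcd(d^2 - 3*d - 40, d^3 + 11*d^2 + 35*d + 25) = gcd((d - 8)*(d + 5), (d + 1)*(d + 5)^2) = d + 5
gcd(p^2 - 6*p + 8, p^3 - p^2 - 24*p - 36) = 1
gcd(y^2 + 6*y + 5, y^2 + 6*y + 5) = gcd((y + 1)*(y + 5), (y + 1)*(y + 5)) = y^2 + 6*y + 5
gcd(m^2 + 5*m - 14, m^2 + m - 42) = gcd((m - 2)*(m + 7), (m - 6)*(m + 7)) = m + 7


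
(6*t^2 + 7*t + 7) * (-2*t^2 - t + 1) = -12*t^4 - 20*t^3 - 15*t^2 + 7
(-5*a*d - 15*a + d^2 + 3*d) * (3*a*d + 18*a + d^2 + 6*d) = -15*a^2*d^2 - 135*a^2*d - 270*a^2 - 2*a*d^3 - 18*a*d^2 - 36*a*d + d^4 + 9*d^3 + 18*d^2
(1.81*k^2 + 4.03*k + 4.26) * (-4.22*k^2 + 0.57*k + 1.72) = -7.6382*k^4 - 15.9749*k^3 - 12.5669*k^2 + 9.3598*k + 7.3272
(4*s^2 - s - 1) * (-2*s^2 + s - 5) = -8*s^4 + 6*s^3 - 19*s^2 + 4*s + 5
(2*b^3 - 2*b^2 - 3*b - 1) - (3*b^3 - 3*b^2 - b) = -b^3 + b^2 - 2*b - 1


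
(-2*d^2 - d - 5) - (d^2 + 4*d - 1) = -3*d^2 - 5*d - 4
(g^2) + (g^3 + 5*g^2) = g^3 + 6*g^2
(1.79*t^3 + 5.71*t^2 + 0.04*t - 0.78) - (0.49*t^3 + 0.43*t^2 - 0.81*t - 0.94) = 1.3*t^3 + 5.28*t^2 + 0.85*t + 0.16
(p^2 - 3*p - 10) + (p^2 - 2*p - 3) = 2*p^2 - 5*p - 13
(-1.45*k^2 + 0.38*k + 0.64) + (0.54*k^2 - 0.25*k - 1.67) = -0.91*k^2 + 0.13*k - 1.03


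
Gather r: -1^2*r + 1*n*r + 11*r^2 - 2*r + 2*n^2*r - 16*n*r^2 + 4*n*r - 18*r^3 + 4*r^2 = -18*r^3 + r^2*(15 - 16*n) + r*(2*n^2 + 5*n - 3)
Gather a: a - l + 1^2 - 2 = a - l - 1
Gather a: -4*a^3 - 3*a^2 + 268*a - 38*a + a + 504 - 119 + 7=-4*a^3 - 3*a^2 + 231*a + 392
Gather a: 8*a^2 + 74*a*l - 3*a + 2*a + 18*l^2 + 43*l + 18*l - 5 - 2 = 8*a^2 + a*(74*l - 1) + 18*l^2 + 61*l - 7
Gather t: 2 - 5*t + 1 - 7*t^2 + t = -7*t^2 - 4*t + 3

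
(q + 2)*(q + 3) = q^2 + 5*q + 6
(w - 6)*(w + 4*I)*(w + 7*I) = w^3 - 6*w^2 + 11*I*w^2 - 28*w - 66*I*w + 168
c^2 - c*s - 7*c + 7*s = (c - 7)*(c - s)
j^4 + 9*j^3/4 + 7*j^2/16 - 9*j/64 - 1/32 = (j - 1/4)*(j + 1/4)^2*(j + 2)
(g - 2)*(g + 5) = g^2 + 3*g - 10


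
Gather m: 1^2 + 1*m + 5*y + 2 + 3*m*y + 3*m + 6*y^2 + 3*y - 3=m*(3*y + 4) + 6*y^2 + 8*y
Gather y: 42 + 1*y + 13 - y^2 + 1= -y^2 + y + 56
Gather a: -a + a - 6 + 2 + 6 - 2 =0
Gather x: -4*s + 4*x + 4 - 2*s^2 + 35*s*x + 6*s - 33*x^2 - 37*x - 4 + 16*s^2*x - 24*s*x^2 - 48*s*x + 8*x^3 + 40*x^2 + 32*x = -2*s^2 + 2*s + 8*x^3 + x^2*(7 - 24*s) + x*(16*s^2 - 13*s - 1)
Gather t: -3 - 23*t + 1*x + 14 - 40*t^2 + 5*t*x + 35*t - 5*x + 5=-40*t^2 + t*(5*x + 12) - 4*x + 16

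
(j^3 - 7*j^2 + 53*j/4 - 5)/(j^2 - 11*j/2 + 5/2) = (j^2 - 13*j/2 + 10)/(j - 5)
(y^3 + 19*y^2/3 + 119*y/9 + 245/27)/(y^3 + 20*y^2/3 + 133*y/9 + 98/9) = (y + 5/3)/(y + 2)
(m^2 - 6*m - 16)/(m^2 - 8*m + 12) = (m^2 - 6*m - 16)/(m^2 - 8*m + 12)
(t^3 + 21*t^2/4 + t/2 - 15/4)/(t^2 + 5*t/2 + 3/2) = (4*t^2 + 17*t - 15)/(2*(2*t + 3))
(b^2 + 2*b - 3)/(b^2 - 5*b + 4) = (b + 3)/(b - 4)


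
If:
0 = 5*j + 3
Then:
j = -3/5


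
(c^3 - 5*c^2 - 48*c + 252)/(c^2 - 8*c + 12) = (c^2 + c - 42)/(c - 2)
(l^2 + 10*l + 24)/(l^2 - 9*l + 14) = (l^2 + 10*l + 24)/(l^2 - 9*l + 14)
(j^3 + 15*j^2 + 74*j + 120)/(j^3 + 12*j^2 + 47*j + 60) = (j + 6)/(j + 3)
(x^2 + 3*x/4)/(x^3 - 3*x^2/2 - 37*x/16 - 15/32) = 8*x/(8*x^2 - 18*x - 5)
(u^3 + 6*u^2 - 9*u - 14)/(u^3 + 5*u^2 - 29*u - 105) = (u^2 - u - 2)/(u^2 - 2*u - 15)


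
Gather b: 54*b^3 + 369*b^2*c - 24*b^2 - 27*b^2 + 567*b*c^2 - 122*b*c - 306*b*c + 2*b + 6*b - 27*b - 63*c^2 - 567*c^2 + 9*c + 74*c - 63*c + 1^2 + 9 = 54*b^3 + b^2*(369*c - 51) + b*(567*c^2 - 428*c - 19) - 630*c^2 + 20*c + 10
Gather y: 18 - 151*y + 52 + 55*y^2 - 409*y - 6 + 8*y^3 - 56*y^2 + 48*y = 8*y^3 - y^2 - 512*y + 64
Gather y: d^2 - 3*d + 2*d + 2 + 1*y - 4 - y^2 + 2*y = d^2 - d - y^2 + 3*y - 2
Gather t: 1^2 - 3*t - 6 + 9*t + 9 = 6*t + 4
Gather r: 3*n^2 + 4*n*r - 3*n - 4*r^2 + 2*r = 3*n^2 - 3*n - 4*r^2 + r*(4*n + 2)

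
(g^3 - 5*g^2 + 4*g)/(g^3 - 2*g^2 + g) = (g - 4)/(g - 1)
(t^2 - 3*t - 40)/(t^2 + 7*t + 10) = (t - 8)/(t + 2)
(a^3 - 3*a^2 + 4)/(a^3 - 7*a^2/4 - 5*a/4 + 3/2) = 4*(a - 2)/(4*a - 3)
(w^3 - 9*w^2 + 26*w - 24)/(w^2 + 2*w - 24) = (w^2 - 5*w + 6)/(w + 6)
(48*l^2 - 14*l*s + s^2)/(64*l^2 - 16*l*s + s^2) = (-6*l + s)/(-8*l + s)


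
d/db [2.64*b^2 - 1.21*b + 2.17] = 5.28*b - 1.21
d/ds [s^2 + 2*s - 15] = 2*s + 2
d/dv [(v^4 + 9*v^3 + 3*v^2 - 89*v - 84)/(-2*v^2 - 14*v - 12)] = (-v^3 - 13*v^2 - 48*v - 27)/(v^2 + 12*v + 36)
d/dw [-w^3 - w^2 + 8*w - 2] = -3*w^2 - 2*w + 8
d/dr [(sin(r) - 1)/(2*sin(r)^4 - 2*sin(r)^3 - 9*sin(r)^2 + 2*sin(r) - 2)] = 3*(-2*sin(r)^3 + 4*sin(r)^2 + sin(r) - 6)*sin(r)*cos(r)/(2*sin(r)^4 - 2*sin(r)^3 - 9*sin(r)^2 + 2*sin(r) - 2)^2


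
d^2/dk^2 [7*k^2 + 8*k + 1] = 14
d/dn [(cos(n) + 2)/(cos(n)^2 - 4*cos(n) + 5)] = (cos(n)^2 + 4*cos(n) - 13)*sin(n)/(cos(n)^2 - 4*cos(n) + 5)^2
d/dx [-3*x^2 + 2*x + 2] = 2 - 6*x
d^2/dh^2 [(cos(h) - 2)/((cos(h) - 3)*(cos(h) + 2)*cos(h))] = (50*(1 - cos(h)^2)^2/cos(h)^3 - 30*sin(h)^6/cos(h)^3 - 4*cos(h)^4 - 9*cos(h)^3 - 41*cos(h)^2 - 72*tan(h)^2 + 10 + 142/cos(h) - 164/cos(h)^3)/((cos(h) - 3)^3*(cos(h) + 2)^3)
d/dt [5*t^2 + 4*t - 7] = 10*t + 4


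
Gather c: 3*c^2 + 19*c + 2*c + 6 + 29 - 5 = 3*c^2 + 21*c + 30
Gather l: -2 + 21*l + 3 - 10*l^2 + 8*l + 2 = -10*l^2 + 29*l + 3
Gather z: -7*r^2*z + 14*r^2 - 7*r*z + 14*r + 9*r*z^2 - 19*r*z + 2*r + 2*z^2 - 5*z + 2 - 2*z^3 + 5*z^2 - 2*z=14*r^2 + 16*r - 2*z^3 + z^2*(9*r + 7) + z*(-7*r^2 - 26*r - 7) + 2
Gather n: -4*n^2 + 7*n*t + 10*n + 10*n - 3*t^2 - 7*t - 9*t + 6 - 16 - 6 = -4*n^2 + n*(7*t + 20) - 3*t^2 - 16*t - 16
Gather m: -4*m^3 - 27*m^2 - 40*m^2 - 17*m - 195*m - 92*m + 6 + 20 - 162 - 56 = -4*m^3 - 67*m^2 - 304*m - 192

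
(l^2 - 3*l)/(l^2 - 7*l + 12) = l/(l - 4)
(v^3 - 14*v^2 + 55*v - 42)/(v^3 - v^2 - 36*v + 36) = (v - 7)/(v + 6)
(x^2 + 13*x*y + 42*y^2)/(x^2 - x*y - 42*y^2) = (x + 7*y)/(x - 7*y)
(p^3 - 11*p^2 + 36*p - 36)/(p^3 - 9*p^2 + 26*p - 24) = (p - 6)/(p - 4)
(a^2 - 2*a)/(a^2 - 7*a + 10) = a/(a - 5)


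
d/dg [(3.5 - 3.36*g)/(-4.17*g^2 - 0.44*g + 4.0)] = (-14.0112*g^2 + 29.19*g - 11.9)/(17.3889*g^4 + 3.6696*g^3 - 33.1664*g^2 - 3.52*g + 16.0)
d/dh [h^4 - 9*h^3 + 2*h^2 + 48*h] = 4*h^3 - 27*h^2 + 4*h + 48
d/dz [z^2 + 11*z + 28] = 2*z + 11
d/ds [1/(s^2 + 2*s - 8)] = 2*(-s - 1)/(s^2 + 2*s - 8)^2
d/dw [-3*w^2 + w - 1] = 1 - 6*w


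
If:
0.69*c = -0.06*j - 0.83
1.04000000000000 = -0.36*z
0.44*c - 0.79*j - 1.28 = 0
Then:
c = -1.01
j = -2.18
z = -2.89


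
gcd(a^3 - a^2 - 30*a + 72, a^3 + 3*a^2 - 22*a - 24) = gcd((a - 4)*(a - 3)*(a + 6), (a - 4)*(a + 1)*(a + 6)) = a^2 + 2*a - 24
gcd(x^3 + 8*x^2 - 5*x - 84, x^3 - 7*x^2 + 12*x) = x - 3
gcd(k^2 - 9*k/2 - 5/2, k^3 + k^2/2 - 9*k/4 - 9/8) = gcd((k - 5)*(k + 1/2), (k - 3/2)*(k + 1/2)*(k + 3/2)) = k + 1/2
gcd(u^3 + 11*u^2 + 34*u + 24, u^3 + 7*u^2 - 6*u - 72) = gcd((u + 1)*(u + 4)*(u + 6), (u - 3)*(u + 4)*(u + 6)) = u^2 + 10*u + 24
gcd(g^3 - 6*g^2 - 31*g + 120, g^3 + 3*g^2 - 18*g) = g - 3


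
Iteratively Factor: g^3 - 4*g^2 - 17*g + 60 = (g - 5)*(g^2 + g - 12) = (g - 5)*(g + 4)*(g - 3)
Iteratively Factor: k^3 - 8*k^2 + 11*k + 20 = (k - 4)*(k^2 - 4*k - 5) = (k - 4)*(k + 1)*(k - 5)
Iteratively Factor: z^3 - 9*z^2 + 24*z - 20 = (z - 5)*(z^2 - 4*z + 4) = (z - 5)*(z - 2)*(z - 2)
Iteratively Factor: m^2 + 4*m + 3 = (m + 1)*(m + 3)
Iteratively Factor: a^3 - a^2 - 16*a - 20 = (a + 2)*(a^2 - 3*a - 10) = (a - 5)*(a + 2)*(a + 2)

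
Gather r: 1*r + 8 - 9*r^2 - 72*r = -9*r^2 - 71*r + 8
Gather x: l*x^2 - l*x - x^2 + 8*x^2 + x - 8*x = x^2*(l + 7) + x*(-l - 7)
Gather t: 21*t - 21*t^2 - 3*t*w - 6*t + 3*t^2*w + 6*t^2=t^2*(3*w - 15) + t*(15 - 3*w)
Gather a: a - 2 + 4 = a + 2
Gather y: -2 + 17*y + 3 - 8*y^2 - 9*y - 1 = -8*y^2 + 8*y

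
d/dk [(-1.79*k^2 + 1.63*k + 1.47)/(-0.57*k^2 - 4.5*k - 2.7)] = (8.9841*k^2 + 11.3418*k + 2.214)/(0.3249*k^4 + 5.13*k^3 + 23.328*k^2 + 24.3*k + 7.29)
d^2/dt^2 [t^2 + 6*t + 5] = 2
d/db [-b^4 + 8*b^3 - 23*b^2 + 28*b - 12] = -4*b^3 + 24*b^2 - 46*b + 28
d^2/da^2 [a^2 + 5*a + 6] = 2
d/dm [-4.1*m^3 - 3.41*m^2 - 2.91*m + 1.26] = -12.3*m^2 - 6.82*m - 2.91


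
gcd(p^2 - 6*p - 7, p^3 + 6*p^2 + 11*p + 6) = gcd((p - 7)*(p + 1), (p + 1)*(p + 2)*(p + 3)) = p + 1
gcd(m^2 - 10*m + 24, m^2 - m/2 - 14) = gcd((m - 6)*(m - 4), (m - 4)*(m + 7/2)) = m - 4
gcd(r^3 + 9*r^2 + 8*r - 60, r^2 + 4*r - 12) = r^2 + 4*r - 12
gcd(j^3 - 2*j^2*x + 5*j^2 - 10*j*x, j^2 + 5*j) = j^2 + 5*j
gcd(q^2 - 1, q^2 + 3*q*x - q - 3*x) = q - 1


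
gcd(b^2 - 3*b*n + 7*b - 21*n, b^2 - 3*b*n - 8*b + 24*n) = b - 3*n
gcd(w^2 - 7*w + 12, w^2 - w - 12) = w - 4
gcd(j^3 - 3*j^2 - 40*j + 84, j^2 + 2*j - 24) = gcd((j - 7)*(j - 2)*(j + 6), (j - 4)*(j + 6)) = j + 6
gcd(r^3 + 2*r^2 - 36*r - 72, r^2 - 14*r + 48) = r - 6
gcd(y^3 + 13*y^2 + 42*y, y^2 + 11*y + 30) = y + 6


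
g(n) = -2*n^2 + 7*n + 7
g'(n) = 7 - 4*n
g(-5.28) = -85.72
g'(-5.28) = 28.12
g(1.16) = 12.43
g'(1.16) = 2.36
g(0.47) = 9.85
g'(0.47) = 5.12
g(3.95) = 3.44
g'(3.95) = -8.80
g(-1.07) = -2.78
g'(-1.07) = 11.28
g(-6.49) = -122.67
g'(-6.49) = 32.96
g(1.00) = 12.00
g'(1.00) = 3.00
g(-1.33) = -5.85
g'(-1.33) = 12.32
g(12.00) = -197.00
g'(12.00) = -41.00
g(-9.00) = -218.00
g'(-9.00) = 43.00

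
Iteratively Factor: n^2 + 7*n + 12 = (n + 4)*(n + 3)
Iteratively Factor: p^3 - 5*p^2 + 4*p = (p)*(p^2 - 5*p + 4) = p*(p - 4)*(p - 1)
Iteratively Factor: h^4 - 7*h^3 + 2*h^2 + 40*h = (h + 2)*(h^3 - 9*h^2 + 20*h) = (h - 4)*(h + 2)*(h^2 - 5*h) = h*(h - 4)*(h + 2)*(h - 5)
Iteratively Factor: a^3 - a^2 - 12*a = (a - 4)*(a^2 + 3*a) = (a - 4)*(a + 3)*(a)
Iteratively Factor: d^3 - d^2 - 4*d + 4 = (d + 2)*(d^2 - 3*d + 2) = (d - 2)*(d + 2)*(d - 1)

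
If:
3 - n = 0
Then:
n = 3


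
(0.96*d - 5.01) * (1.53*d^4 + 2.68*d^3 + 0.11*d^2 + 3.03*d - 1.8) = 1.4688*d^5 - 5.0925*d^4 - 13.3212*d^3 + 2.3577*d^2 - 16.9083*d + 9.018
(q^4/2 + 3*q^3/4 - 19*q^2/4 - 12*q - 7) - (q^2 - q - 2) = q^4/2 + 3*q^3/4 - 23*q^2/4 - 11*q - 5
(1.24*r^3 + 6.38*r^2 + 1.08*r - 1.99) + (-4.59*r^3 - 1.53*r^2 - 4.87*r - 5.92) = -3.35*r^3 + 4.85*r^2 - 3.79*r - 7.91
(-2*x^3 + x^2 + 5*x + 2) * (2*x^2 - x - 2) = -4*x^5 + 4*x^4 + 13*x^3 - 3*x^2 - 12*x - 4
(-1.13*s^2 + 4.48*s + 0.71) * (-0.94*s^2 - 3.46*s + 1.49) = 1.0622*s^4 - 0.3014*s^3 - 17.8519*s^2 + 4.2186*s + 1.0579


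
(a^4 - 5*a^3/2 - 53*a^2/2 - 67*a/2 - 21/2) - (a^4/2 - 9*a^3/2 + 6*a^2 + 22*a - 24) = a^4/2 + 2*a^3 - 65*a^2/2 - 111*a/2 + 27/2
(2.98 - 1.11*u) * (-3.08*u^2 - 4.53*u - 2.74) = 3.4188*u^3 - 4.1501*u^2 - 10.458*u - 8.1652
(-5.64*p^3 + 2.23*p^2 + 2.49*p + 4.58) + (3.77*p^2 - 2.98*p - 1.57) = -5.64*p^3 + 6.0*p^2 - 0.49*p + 3.01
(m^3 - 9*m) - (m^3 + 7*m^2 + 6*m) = -7*m^2 - 15*m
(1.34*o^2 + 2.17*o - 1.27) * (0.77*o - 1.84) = 1.0318*o^3 - 0.7947*o^2 - 4.9707*o + 2.3368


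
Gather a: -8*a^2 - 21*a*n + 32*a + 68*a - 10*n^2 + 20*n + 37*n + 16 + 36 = -8*a^2 + a*(100 - 21*n) - 10*n^2 + 57*n + 52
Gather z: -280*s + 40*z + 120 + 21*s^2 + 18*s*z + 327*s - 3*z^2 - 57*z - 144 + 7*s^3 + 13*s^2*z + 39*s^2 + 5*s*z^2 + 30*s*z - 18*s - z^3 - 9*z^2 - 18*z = 7*s^3 + 60*s^2 + 29*s - z^3 + z^2*(5*s - 12) + z*(13*s^2 + 48*s - 35) - 24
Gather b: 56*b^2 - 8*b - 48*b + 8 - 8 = 56*b^2 - 56*b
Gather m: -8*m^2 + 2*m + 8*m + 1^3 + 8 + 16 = -8*m^2 + 10*m + 25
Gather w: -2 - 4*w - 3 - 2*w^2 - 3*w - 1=-2*w^2 - 7*w - 6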